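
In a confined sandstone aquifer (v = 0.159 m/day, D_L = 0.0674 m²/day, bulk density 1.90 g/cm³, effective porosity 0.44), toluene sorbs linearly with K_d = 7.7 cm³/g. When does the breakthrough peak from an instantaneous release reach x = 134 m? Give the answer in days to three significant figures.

Retardation factor R = 1 + ρ_b·K_d/n = 1 + 1.90 × 7.7/0.44 = 34.25.
Sorption retards both mechanisms: v_R = v/R = 0.004642 m/day, D_R = D/R = 0.001968 m²/day.
Peak time from v_R²t² + 2D_R t − x² = 0: t = (√(D_R² + v_R²x²) − D_R)/v_R².
√(D_R² + v_R²x²) = √(0.001968² + 0.004642² × 134²) = 0.6220; v_R² = 2.155e-05.
t = (0.6220 − 0.001968)/2.155e-05 = 28800 days.

28800 days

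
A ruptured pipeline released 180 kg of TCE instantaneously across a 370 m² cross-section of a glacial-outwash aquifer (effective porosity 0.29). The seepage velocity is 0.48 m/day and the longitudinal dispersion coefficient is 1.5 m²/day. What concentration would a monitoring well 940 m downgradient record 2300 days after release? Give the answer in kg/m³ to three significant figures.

For an instantaneous plane source, C(x,t) = M/(n_e·A·√(4πDt)) · exp(−(x−vt)²/(4Dt)), with n_e·A the pore (flow) area.
Plume center vt = 0.48 × 2300 = 1104 m, so the well at 940 m is 164 m upgradient of the peak.
√(4πDt) = 208.2 m, giving peak height M/(n_e·A·√(4πDt)) = 180/(0.29 × 370 × 208.2) = 0.008057 kg/m³.
(x−vt)²/(4Dt) = (-164)²/(4 × 1.5 × 2300) = 1.949; exp(−1.949) = 0.1424.
C = 0.008057 × 0.1424 = 0.00115 kg/m³.

0.00115 kg/m³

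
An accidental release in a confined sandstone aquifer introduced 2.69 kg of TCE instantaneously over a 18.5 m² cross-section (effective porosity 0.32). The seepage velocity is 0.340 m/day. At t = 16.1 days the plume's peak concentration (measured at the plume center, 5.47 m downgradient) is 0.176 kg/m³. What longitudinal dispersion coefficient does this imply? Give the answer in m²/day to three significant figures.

At the plume center C_max = M/(n_e·A·√(4πDt)), so D = M²/(4πt·(n_e·A·C_max)²).
n_e·A·C_max = 0.32 × 18.5 × 0.176 = 1.042 kg/m.
D = 2.69²/(4π × 16.1 × 1.042²) = 0.0329 m²/day.

0.0329 m²/day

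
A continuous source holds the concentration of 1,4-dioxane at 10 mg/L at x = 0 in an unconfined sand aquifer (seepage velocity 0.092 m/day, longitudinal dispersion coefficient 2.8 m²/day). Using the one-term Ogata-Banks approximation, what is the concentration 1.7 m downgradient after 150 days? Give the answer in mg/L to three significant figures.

6.62 mg/L

For a continuous step input, C/C₀ ≈ ½·erfc((x−vt)/(2√(Dt))).
vt = 0.092 × 150 = 13.8 m and 2√(Dt) = 2√(2.8 × 150) = 40.99 m.
Argument (x−vt)/(2√(Dt)) = (1.7 − 13.8)/40.99 = -0.2952; ½·erfc(-0.2952) = 0.6618.
C = 10 × 0.6618 = 6.62 mg/L.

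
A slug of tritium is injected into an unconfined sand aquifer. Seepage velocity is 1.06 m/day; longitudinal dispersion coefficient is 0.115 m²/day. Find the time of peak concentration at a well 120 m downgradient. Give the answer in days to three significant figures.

For the 1D instantaneous-source solution, setting ∂C/∂t = 0 at fixed x gives v²t² + 2Dt − x² = 0, so t = (√(D² + v²x²) − D)/v².
√(D² + v²x²) = √(0.115² + 1.06² × 120²) = 127.2; v² = 1.1236.
t = (127.2 − 0.115)/1.1236 = 113 days (vs. the pure-advection estimate x/v = 113 d).

113 days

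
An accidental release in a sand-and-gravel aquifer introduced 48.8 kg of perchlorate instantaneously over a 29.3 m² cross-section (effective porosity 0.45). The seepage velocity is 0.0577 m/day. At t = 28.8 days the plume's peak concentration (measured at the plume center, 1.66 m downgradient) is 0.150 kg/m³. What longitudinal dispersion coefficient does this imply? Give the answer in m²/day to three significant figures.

At the plume center C_max = M/(n_e·A·√(4πDt)), so D = M²/(4πt·(n_e·A·C_max)²).
n_e·A·C_max = 0.45 × 29.3 × 0.150 = 1.978 kg/m.
D = 48.8²/(4π × 28.8 × 1.978²) = 1.68 m²/day.

1.68 m²/day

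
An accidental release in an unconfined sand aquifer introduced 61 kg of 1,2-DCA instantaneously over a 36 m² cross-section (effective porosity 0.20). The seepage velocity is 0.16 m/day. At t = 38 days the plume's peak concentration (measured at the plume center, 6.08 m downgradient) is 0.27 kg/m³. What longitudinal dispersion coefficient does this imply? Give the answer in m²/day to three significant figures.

2.06 m²/day

At the plume center C_max = M/(n_e·A·√(4πDt)), so D = M²/(4πt·(n_e·A·C_max)²).
n_e·A·C_max = 0.20 × 36 × 0.27 = 1.944 kg/m.
D = 61²/(4π × 38 × 1.944²) = 2.06 m²/day.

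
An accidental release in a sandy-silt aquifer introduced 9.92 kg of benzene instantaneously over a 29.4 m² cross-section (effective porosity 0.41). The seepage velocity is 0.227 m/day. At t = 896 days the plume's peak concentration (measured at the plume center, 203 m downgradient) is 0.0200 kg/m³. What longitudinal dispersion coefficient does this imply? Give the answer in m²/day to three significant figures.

0.150 m²/day

At the plume center C_max = M/(n_e·A·√(4πDt)), so D = M²/(4πt·(n_e·A·C_max)²).
n_e·A·C_max = 0.41 × 29.4 × 0.0200 = 0.2411 kg/m.
D = 9.92²/(4π × 896 × 0.2411²) = 0.150 m²/day.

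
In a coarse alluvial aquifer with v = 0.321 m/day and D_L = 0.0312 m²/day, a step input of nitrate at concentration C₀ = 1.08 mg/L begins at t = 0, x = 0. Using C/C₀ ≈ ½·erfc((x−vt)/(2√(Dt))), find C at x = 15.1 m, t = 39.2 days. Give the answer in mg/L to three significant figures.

For a continuous step input, C/C₀ ≈ ½·erfc((x−vt)/(2√(Dt))).
vt = 0.321 × 39.2 = 12.5832 m and 2√(Dt) = 2√(0.0312 × 39.2) = 2.212 m.
Argument (x−vt)/(2√(Dt)) = (15.1 − 12.5832)/2.212 = 1.138; ½·erfc(1.138) = 0.05377.
C = 1.08 × 0.05377 = 0.0581 mg/L.

0.0581 mg/L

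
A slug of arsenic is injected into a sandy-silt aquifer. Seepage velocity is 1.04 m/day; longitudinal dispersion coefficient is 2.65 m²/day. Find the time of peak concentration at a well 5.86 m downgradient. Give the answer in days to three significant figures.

For the 1D instantaneous-source solution, setting ∂C/∂t = 0 at fixed x gives v²t² + 2Dt − x² = 0, so t = (√(D² + v²x²) − D)/v².
√(D² + v²x²) = √(2.65² + 1.04² × 5.86²) = 6.646; v² = 1.0816.
t = (6.646 − 2.65)/1.0816 = 3.69 days (vs. the pure-advection estimate x/v = 5.63 d).

3.69 days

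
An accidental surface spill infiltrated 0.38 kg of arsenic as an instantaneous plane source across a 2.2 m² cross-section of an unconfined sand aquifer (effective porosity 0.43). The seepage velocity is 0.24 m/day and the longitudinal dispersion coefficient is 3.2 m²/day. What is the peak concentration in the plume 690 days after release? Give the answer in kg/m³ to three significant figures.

0.00241 kg/m³

The peak of an instantaneous 1D plume sits at x = vt; there the Gaussian factor is 1 and C_max = M/(n_e·A·√(4πDt)), where n_e·A is the pore area the mass is dissolved in.
√(4πDt) = √(4π × 3.2 × 690) = 166.6 m, so C_max = 0.38/(0.43 × 2.2 × 166.6) = 0.00241 kg/m³.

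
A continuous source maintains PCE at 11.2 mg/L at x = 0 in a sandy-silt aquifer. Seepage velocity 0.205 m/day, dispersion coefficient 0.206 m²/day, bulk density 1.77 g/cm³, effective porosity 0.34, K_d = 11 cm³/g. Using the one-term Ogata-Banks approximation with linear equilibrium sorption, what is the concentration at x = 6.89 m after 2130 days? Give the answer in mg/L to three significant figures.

6.29 mg/L

Retardation factor R = 1 + ρ_b·K_d/n = 1 + 1.77 × 11/0.34 = 58.26.
Sorption retards both mechanisms: v_R = v/R = 0.003519 m/day, D_R = D/R = 0.003536 m²/day.
v_R·t = 0.003519 × 2130 = 7.49547 m; 2√(D_R t) = 5.489 m; argument = (6.89 − 7.49547)/5.489 = -0.1103.
C = C₀ × ½·erfc(-0.1103) = 11.2 × 0.5620 = 6.29 mg/L.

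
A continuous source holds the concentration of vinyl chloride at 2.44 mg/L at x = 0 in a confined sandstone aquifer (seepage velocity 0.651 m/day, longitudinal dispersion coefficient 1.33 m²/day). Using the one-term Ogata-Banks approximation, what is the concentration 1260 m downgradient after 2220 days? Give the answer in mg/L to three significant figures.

2.42 mg/L

For a continuous step input, C/C₀ ≈ ½·erfc((x−vt)/(2√(Dt))).
vt = 0.651 × 2220 = 1445.22 m and 2√(Dt) = 2√(1.33 × 2220) = 108.7 m.
Argument (x−vt)/(2√(Dt)) = (1260 − 1445.22)/108.7 = -1.704; ½·erfc(-1.704) = 0.9920.
C = 2.44 × 0.9920 = 2.42 mg/L.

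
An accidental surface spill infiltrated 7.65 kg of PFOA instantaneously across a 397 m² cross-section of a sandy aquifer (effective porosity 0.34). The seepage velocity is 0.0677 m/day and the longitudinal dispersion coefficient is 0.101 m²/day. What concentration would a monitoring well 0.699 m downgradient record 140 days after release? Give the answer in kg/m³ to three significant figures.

For an instantaneous plane source, C(x,t) = M/(n_e·A·√(4πDt)) · exp(−(x−vt)²/(4Dt)), with n_e·A the pore (flow) area.
Plume center vt = 0.0677 × 140 = 9.478 m, so the well at 0.699 m is 8.779 m upgradient of the peak.
√(4πDt) = 13.33 m, giving peak height M/(n_e·A·√(4πDt)) = 7.65/(0.34 × 397 × 13.33) = 0.004252 kg/m³.
(x−vt)²/(4Dt) = (-8.779)²/(4 × 0.101 × 140) = 1.363; exp(−1.363) = 0.2559.
C = 0.004252 × 0.2559 = 0.00109 kg/m³.

0.00109 kg/m³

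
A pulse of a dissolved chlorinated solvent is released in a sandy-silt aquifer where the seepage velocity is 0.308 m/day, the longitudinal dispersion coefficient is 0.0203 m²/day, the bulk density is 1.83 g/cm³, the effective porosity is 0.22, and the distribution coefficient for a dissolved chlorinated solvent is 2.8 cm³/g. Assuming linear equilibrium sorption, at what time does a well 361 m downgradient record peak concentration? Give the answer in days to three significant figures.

28500 days

Retardation factor R = 1 + ρ_b·K_d/n = 1 + 1.83 × 2.8/0.22 = 24.29.
Sorption retards both mechanisms: v_R = v/R = 0.01268 m/day, D_R = D/R = 0.0008357 m²/day.
Peak time from v_R²t² + 2D_R t − x² = 0: t = (√(D_R² + v_R²x²) − D_R)/v_R².
√(D_R² + v_R²x²) = √(0.0008357² + 0.01268² × 361²) = 4.577; v_R² = 0.0001608.
t = (4.577 − 0.0008357)/0.0001608 = 28500 days.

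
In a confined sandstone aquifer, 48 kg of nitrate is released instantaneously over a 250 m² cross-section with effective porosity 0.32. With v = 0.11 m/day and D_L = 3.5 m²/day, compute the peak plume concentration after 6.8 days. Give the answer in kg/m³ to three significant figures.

The peak of an instantaneous 1D plume sits at x = vt; there the Gaussian factor is 1 and C_max = M/(n_e·A·√(4πDt)), where n_e·A is the pore area the mass is dissolved in.
√(4πDt) = √(4π × 3.5 × 6.8) = 17.29 m, so C_max = 48/(0.32 × 250 × 17.29) = 0.0347 kg/m³.

0.0347 kg/m³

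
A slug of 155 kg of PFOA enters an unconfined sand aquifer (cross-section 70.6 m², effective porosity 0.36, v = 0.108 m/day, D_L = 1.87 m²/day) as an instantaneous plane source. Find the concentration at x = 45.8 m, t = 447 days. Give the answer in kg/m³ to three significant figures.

0.0594 kg/m³

For an instantaneous plane source, C(x,t) = M/(n_e·A·√(4πDt)) · exp(−(x−vt)²/(4Dt)), with n_e·A the pore (flow) area.
Plume center vt = 0.108 × 447 = 48.276 m, so the well at 45.8 m is 2.476 m upgradient of the peak.
√(4πDt) = 102.5 m, giving peak height M/(n_e·A·√(4πDt)) = 155/(0.36 × 70.6 × 102.5) = 0.05950 kg/m³.
(x−vt)²/(4Dt) = (-2.476)²/(4 × 1.87 × 447) = 0.001834; exp(−0.001834) = 0.9982.
C = 0.05950 × 0.9982 = 0.0594 kg/m³.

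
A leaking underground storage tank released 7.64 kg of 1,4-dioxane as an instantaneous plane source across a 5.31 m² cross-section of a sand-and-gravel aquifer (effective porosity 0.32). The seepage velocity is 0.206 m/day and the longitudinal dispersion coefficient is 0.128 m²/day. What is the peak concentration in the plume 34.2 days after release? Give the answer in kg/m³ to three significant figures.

0.606 kg/m³

The peak of an instantaneous 1D plume sits at x = vt; there the Gaussian factor is 1 and C_max = M/(n_e·A·√(4πDt)), where n_e·A is the pore area the mass is dissolved in.
√(4πDt) = √(4π × 0.128 × 34.2) = 7.417 m, so C_max = 7.64/(0.32 × 5.31 × 7.417) = 0.606 kg/m³.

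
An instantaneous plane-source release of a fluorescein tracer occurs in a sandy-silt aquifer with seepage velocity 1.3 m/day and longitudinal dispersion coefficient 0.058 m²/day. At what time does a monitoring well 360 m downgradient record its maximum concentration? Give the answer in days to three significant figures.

277 days

For the 1D instantaneous-source solution, setting ∂C/∂t = 0 at fixed x gives v²t² + 2Dt − x² = 0, so t = (√(D² + v²x²) − D)/v².
√(D² + v²x²) = √(0.058² + 1.3² × 360²) = 468.0; v² = 1.69.
t = (468.0 − 0.058)/1.69 = 277 days (vs. the pure-advection estimate x/v = 277 d).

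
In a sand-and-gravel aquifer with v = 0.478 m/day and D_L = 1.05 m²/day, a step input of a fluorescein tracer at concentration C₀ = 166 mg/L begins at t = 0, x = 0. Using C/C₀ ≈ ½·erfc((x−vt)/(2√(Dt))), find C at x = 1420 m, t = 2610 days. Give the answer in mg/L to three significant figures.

1.65 mg/L

For a continuous step input, C/C₀ ≈ ½·erfc((x−vt)/(2√(Dt))).
vt = 0.478 × 2610 = 1247.58 m and 2√(Dt) = 2√(1.05 × 2610) = 104.7 m.
Argument (x−vt)/(2√(Dt)) = (1420 − 1247.58)/104.7 = 1.647; ½·erfc(1.647) = 0.009924.
C = 166 × 0.009924 = 1.65 mg/L.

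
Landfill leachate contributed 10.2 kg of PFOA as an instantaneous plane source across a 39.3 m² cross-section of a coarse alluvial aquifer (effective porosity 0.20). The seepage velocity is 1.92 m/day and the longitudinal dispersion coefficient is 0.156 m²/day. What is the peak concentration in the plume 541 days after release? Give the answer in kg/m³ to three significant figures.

0.0398 kg/m³

The peak of an instantaneous 1D plume sits at x = vt; there the Gaussian factor is 1 and C_max = M/(n_e·A·√(4πDt)), where n_e·A is the pore area the mass is dissolved in.
√(4πDt) = √(4π × 0.156 × 541) = 32.57 m, so C_max = 10.2/(0.20 × 39.3 × 32.57) = 0.0398 kg/m³.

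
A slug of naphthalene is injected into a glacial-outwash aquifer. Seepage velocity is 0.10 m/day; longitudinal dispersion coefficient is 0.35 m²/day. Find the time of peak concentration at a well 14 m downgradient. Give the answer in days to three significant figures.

For the 1D instantaneous-source solution, setting ∂C/∂t = 0 at fixed x gives v²t² + 2Dt − x² = 0, so t = (√(D² + v²x²) − D)/v².
√(D² + v²x²) = √(0.35² + 0.10² × 14²) = 1.443; v² = 0.01.
t = (1.443 − 0.35)/0.01 = 109 days (vs. the pure-advection estimate x/v = 140 d).

109 days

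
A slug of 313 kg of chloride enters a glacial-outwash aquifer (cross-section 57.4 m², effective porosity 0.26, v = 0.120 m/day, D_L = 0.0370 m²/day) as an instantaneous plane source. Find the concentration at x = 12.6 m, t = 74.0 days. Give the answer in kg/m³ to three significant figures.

For an instantaneous plane source, C(x,t) = M/(n_e·A·√(4πDt)) · exp(−(x−vt)²/(4Dt)), with n_e·A the pore (flow) area.
Plume center vt = 0.120 × 74.0 = 8.88 m, so the well at 12.6 m is 3.72 m downgradient of the peak.
√(4πDt) = 5.866 m, giving peak height M/(n_e·A·√(4πDt)) = 313/(0.26 × 57.4 × 5.866) = 3.575 kg/m³.
(x−vt)²/(4Dt) = (3.72)²/(4 × 0.0370 × 74.0) = 1.264; exp(−1.264) = 0.2825.
C = 3.575 × 0.2825 = 1.01 kg/m³.

1.01 kg/m³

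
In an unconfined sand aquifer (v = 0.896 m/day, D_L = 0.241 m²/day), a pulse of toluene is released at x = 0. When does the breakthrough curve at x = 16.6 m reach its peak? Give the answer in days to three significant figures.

18.2 days

For the 1D instantaneous-source solution, setting ∂C/∂t = 0 at fixed x gives v²t² + 2Dt − x² = 0, so t = (√(D² + v²x²) − D)/v².
√(D² + v²x²) = √(0.241² + 0.896² × 16.6²) = 14.88; v² = 0.802816.
t = (14.88 − 0.241)/0.802816 = 18.2 days (vs. the pure-advection estimate x/v = 18.5 d).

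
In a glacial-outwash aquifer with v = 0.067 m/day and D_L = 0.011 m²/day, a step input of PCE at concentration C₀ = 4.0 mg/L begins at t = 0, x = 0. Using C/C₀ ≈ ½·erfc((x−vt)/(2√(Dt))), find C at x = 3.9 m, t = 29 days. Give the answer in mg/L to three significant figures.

0.0286 mg/L

For a continuous step input, C/C₀ ≈ ½·erfc((x−vt)/(2√(Dt))).
vt = 0.067 × 29 = 1.943 m and 2√(Dt) = 2√(0.011 × 29) = 1.130 m.
Argument (x−vt)/(2√(Dt)) = (3.9 − 1.943)/1.130 = 1.732; ½·erfc(1.732) = 0.007154.
C = 4.0 × 0.007154 = 0.0286 mg/L.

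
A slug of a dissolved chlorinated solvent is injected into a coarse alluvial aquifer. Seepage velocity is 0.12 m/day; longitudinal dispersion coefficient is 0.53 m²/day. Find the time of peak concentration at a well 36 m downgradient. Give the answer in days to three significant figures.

265 days

For the 1D instantaneous-source solution, setting ∂C/∂t = 0 at fixed x gives v²t² + 2Dt − x² = 0, so t = (√(D² + v²x²) − D)/v².
√(D² + v²x²) = √(0.53² + 0.12² × 36²) = 4.352; v² = 0.0144.
t = (4.352 − 0.53)/0.0144 = 265 days (vs. the pure-advection estimate x/v = 300 d).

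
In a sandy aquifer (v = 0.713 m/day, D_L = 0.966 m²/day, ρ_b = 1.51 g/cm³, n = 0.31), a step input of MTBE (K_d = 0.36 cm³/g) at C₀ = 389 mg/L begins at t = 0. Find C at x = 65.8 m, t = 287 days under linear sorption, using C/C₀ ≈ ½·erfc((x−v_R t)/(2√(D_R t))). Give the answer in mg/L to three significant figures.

282 mg/L

Retardation factor R = 1 + ρ_b·K_d/n = 1 + 1.51 × 0.36/0.31 = 2.754.
Sorption retards both mechanisms: v_R = v/R = 0.2589 m/day, D_R = D/R = 0.3508 m²/day.
v_R·t = 0.2589 × 287 = 74.3043 m; 2√(D_R t) = 20.07 m; argument = (65.8 − 74.3043)/20.07 = -0.4237.
C = C₀ × ½·erfc(-0.4237) = 389 × 0.7255 = 282 mg/L.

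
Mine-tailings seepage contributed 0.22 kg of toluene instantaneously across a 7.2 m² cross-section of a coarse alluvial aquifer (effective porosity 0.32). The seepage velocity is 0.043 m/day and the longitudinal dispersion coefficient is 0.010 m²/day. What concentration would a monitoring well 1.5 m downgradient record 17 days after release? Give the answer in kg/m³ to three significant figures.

For an instantaneous plane source, C(x,t) = M/(n_e·A·√(4πDt)) · exp(−(x−vt)²/(4Dt)), with n_e·A the pore (flow) area.
Plume center vt = 0.043 × 17 = 0.731 m, so the well at 1.5 m is 0.769 m downgradient of the peak.
√(4πDt) = 1.462 m, giving peak height M/(n_e·A·√(4πDt)) = 0.22/(0.32 × 7.2 × 1.462) = 0.06531 kg/m³.
(x−vt)²/(4Dt) = (0.769)²/(4 × 0.010 × 17) = 0.8696; exp(−0.8696) = 0.4191.
C = 0.06531 × 0.4191 = 0.0274 kg/m³.

0.0274 kg/m³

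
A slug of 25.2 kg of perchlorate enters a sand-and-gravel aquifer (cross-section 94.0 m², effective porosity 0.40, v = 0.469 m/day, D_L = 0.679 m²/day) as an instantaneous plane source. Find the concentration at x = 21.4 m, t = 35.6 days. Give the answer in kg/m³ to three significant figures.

0.0306 kg/m³

For an instantaneous plane source, C(x,t) = M/(n_e·A·√(4πDt)) · exp(−(x−vt)²/(4Dt)), with n_e·A the pore (flow) area.
Plume center vt = 0.469 × 35.6 = 16.6964 m, so the well at 21.4 m is 4.7036 m downgradient of the peak.
√(4πDt) = 17.43 m, giving peak height M/(n_e·A·√(4πDt)) = 25.2/(0.40 × 94.0 × 17.43) = 0.03845 kg/m³.
(x−vt)²/(4Dt) = (4.7036)²/(4 × 0.679 × 35.6) = 0.2288; exp(−0.2288) = 0.7955.
C = 0.03845 × 0.7955 = 0.0306 kg/m³.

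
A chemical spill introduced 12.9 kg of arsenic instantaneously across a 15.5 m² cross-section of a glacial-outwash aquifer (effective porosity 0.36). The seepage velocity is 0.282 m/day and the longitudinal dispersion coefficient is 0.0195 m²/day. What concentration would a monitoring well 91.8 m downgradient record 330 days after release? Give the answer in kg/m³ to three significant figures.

For an instantaneous plane source, C(x,t) = M/(n_e·A·√(4πDt)) · exp(−(x−vt)²/(4Dt)), with n_e·A the pore (flow) area.
Plume center vt = 0.282 × 330 = 93.06 m, so the well at 91.8 m is 1.26 m upgradient of the peak.
√(4πDt) = 8.992 m, giving peak height M/(n_e·A·√(4πDt)) = 12.9/(0.36 × 15.5 × 8.992) = 0.2571 kg/m³.
(x−vt)²/(4Dt) = (-1.26)²/(4 × 0.0195 × 330) = 0.06168; exp(−0.06168) = 0.9402.
C = 0.2571 × 0.9402 = 0.242 kg/m³.

0.242 kg/m³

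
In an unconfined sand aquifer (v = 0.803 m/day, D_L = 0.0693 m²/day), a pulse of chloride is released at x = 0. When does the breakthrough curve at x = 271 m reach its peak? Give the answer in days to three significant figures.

337 days

For the 1D instantaneous-source solution, setting ∂C/∂t = 0 at fixed x gives v²t² + 2Dt − x² = 0, so t = (√(D² + v²x²) − D)/v².
√(D² + v²x²) = √(0.0693² + 0.803² × 271²) = 217.6; v² = 0.644809.
t = (217.6 − 0.0693)/0.644809 = 337 days (vs. the pure-advection estimate x/v = 337 d).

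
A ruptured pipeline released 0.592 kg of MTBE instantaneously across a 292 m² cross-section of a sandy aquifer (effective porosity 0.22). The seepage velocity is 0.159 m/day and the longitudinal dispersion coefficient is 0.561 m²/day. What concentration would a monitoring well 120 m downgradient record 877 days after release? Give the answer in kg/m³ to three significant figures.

For an instantaneous plane source, C(x,t) = M/(n_e·A·√(4πDt)) · exp(−(x−vt)²/(4Dt)), with n_e·A the pore (flow) area.
Plume center vt = 0.159 × 877 = 139.443 m, so the well at 120 m is 19.443 m upgradient of the peak.
√(4πDt) = 78.63 m, giving peak height M/(n_e·A·√(4πDt)) = 0.592/(0.22 × 292 × 78.63) = 0.0001172 kg/m³.
(x−vt)²/(4Dt) = (-19.443)²/(4 × 0.561 × 877) = 0.1921; exp(−0.1921) = 0.8252.
C = 0.0001172 × 0.8252 = 9.67e-05 kg/m³.

9.67e-05 kg/m³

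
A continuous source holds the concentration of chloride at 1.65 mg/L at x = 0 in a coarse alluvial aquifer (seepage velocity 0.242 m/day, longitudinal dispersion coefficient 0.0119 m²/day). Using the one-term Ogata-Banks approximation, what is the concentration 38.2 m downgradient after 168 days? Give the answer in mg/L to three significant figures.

1.47 mg/L

For a continuous step input, C/C₀ ≈ ½·erfc((x−vt)/(2√(Dt))).
vt = 0.242 × 168 = 40.656 m and 2√(Dt) = 2√(0.0119 × 168) = 2.828 m.
Argument (x−vt)/(2√(Dt)) = (38.2 − 40.656)/2.828 = -0.8685; ½·erfc(-0.8685) = 0.8903.
C = 1.65 × 0.8903 = 1.47 mg/L.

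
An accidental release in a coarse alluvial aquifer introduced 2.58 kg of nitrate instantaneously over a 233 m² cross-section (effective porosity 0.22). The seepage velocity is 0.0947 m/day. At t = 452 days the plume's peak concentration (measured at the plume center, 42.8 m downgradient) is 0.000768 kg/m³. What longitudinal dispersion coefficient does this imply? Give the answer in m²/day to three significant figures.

At the plume center C_max = M/(n_e·A·√(4πDt)), so D = M²/(4πt·(n_e·A·C_max)²).
n_e·A·C_max = 0.22 × 233 × 0.000768 = 0.03937 kg/m.
D = 2.58²/(4π × 452 × 0.03937²) = 0.756 m²/day.

0.756 m²/day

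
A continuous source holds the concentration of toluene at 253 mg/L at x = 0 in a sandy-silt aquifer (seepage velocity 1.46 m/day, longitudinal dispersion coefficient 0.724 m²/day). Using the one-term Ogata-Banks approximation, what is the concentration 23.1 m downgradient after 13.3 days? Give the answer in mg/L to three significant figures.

For a continuous step input, C/C₀ ≈ ½·erfc((x−vt)/(2√(Dt))).
vt = 1.46 × 13.3 = 19.418 m and 2√(Dt) = 2√(0.724 × 13.3) = 6.206 m.
Argument (x−vt)/(2√(Dt)) = (23.1 − 19.418)/6.206 = 0.5933; ½·erfc(0.5933) = 0.2007.
C = 253 × 0.2007 = 50.8 mg/L.

50.8 mg/L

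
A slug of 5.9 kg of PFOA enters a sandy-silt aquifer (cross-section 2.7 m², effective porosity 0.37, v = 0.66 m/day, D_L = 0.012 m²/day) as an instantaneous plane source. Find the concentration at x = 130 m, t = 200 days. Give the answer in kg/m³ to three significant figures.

For an instantaneous plane source, C(x,t) = M/(n_e·A·√(4πDt)) · exp(−(x−vt)²/(4Dt)), with n_e·A the pore (flow) area.
Plume center vt = 0.66 × 200 = 132 m, so the well at 130 m is 2 m upgradient of the peak.
√(4πDt) = 5.492 m, giving peak height M/(n_e·A·√(4πDt)) = 5.9/(0.37 × 2.7 × 5.492) = 1.075 kg/m³.
(x−vt)²/(4Dt) = (-2)²/(4 × 0.012 × 200) = 0.4167; exp(−0.4167) = 0.6592.
C = 1.075 × 0.6592 = 0.709 kg/m³.

0.709 kg/m³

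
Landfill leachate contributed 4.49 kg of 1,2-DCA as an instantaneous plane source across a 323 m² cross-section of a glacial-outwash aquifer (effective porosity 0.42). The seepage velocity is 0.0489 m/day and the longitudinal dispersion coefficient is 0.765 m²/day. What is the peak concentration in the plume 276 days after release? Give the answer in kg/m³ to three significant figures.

0.000643 kg/m³

The peak of an instantaneous 1D plume sits at x = vt; there the Gaussian factor is 1 and C_max = M/(n_e·A·√(4πDt)), where n_e·A is the pore area the mass is dissolved in.
√(4πDt) = √(4π × 0.765 × 276) = 51.51 m, so C_max = 4.49/(0.42 × 323 × 51.51) = 0.000643 kg/m³.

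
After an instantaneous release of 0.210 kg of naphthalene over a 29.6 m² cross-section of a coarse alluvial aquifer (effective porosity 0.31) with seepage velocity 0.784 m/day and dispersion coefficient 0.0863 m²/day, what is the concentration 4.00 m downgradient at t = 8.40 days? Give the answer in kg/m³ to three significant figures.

For an instantaneous plane source, C(x,t) = M/(n_e·A·√(4πDt)) · exp(−(x−vt)²/(4Dt)), with n_e·A the pore (flow) area.
Plume center vt = 0.784 × 8.40 = 6.5856 m, so the well at 4.00 m is 2.5856 m upgradient of the peak.
√(4πDt) = 3.018 m, giving peak height M/(n_e·A·√(4πDt)) = 0.210/(0.31 × 29.6 × 3.018) = 0.007583 kg/m³.
(x−vt)²/(4Dt) = (-2.5856)²/(4 × 0.0863 × 8.40) = 2.306; exp(−2.306) = 0.09966.
C = 0.007583 × 0.09966 = 0.000756 kg/m³.

0.000756 kg/m³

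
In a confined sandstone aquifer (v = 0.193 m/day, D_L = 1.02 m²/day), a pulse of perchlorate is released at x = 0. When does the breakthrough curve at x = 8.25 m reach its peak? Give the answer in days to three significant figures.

23.4 days

For the 1D instantaneous-source solution, setting ∂C/∂t = 0 at fixed x gives v²t² + 2Dt − x² = 0, so t = (√(D² + v²x²) − D)/v².
√(D² + v²x²) = √(1.02² + 0.193² × 8.25²) = 1.891; v² = 0.037249.
t = (1.891 − 1.02)/0.037249 = 23.4 days (vs. the pure-advection estimate x/v = 42.7 d).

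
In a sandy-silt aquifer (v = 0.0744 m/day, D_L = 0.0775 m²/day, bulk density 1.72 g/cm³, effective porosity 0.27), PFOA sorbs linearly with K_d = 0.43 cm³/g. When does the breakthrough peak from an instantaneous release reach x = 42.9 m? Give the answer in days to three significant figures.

2100 days

Retardation factor R = 1 + ρ_b·K_d/n = 1 + 1.72 × 0.43/0.27 = 3.739.
Sorption retards both mechanisms: v_R = v/R = 0.01990 m/day, D_R = D/R = 0.02073 m²/day.
Peak time from v_R²t² + 2D_R t − x² = 0: t = (√(D_R² + v_R²x²) − D_R)/v_R².
√(D_R² + v_R²x²) = √(0.02073² + 0.01990² × 42.9²) = 0.8540; v_R² = 0.0003960.
t = (0.8540 − 0.02073)/0.0003960 = 2100 days.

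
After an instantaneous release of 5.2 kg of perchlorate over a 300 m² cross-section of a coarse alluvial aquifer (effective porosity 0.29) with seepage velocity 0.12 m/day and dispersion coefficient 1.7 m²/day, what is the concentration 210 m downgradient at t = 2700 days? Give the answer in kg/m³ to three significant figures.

0.000123 kg/m³

For an instantaneous plane source, C(x,t) = M/(n_e·A·√(4πDt)) · exp(−(x−vt)²/(4Dt)), with n_e·A the pore (flow) area.
Plume center vt = 0.12 × 2700 = 324 m, so the well at 210 m is 114 m upgradient of the peak.
√(4πDt) = 240.2 m, giving peak height M/(n_e·A·√(4πDt)) = 5.2/(0.29 × 300 × 240.2) = 0.0002488 kg/m³.
(x−vt)²/(4Dt) = (-114)²/(4 × 1.7 × 2700) = 0.7078; exp(−0.7078) = 0.4927.
C = 0.0002488 × 0.4927 = 0.000123 kg/m³.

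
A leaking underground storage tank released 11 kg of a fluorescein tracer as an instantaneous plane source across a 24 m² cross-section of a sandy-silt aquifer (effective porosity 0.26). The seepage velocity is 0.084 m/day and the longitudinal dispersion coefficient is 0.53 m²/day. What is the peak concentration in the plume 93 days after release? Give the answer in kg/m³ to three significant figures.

The peak of an instantaneous 1D plume sits at x = vt; there the Gaussian factor is 1 and C_max = M/(n_e·A·√(4πDt)), where n_e·A is the pore area the mass is dissolved in.
√(4πDt) = √(4π × 0.53 × 93) = 24.89 m, so C_max = 11/(0.26 × 24 × 24.89) = 0.0708 kg/m³.

0.0708 kg/m³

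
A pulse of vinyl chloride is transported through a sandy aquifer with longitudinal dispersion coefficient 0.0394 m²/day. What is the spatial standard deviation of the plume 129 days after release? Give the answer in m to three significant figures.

Dispersive spreading gives a Gaussian with σ² = 2Dt; advection only shifts the center.
σ = √(2 × 0.0394 × 129) = 3.19 m.

3.19 m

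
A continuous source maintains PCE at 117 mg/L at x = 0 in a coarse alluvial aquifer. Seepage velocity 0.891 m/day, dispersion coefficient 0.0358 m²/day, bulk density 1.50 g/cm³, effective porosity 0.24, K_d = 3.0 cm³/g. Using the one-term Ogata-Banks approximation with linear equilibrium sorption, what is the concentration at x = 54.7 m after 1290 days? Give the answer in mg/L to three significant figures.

111 mg/L

Retardation factor R = 1 + ρ_b·K_d/n = 1 + 1.50 × 3.0/0.24 = 19.75.
Sorption retards both mechanisms: v_R = v/R = 0.04511 m/day, D_R = D/R = 0.001813 m²/day.
v_R·t = 0.04511 × 1290 = 58.1919 m; 2√(D_R t) = 3.059 m; argument = (54.7 − 58.1919)/3.059 = -1.142.
C = C₀ × ½·erfc(-1.142) = 117 × 0.9468 = 111 mg/L.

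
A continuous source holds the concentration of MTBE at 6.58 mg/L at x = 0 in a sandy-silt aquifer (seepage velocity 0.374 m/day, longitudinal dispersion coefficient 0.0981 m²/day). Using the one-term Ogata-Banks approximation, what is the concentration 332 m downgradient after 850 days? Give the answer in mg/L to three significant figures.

0.904 mg/L

For a continuous step input, C/C₀ ≈ ½·erfc((x−vt)/(2√(Dt))).
vt = 0.374 × 850 = 317.9 m and 2√(Dt) = 2√(0.0981 × 850) = 18.26 m.
Argument (x−vt)/(2√(Dt)) = (332 − 317.9)/18.26 = 0.7722; ½·erfc(0.7722) = 0.1374.
C = 6.58 × 0.1374 = 0.904 mg/L.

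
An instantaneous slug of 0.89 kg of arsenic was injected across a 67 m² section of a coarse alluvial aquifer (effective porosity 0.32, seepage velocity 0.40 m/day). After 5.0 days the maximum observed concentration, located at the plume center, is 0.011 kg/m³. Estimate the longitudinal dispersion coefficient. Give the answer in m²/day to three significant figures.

0.227 m²/day

At the plume center C_max = M/(n_e·A·√(4πDt)), so D = M²/(4πt·(n_e·A·C_max)²).
n_e·A·C_max = 0.32 × 67 × 0.011 = 0.2358 kg/m.
D = 0.89²/(4π × 5.0 × 0.2358²) = 0.227 m²/day.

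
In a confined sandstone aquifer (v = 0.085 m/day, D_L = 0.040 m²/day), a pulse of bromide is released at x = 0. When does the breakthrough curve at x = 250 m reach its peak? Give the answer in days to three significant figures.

2940 days

For the 1D instantaneous-source solution, setting ∂C/∂t = 0 at fixed x gives v²t² + 2Dt − x² = 0, so t = (√(D² + v²x²) − D)/v².
√(D² + v²x²) = √(0.040² + 0.085² × 250²) = 21.25; v² = 0.007225.
t = (21.25 − 0.040)/0.007225 = 2940 days (vs. the pure-advection estimate x/v = 2940 d).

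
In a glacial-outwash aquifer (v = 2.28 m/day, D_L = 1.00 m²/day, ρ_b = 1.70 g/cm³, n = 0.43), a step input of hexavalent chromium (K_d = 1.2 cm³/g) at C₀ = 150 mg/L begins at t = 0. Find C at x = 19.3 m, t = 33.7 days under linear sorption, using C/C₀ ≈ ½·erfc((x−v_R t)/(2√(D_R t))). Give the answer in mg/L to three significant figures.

Retardation factor R = 1 + ρ_b·K_d/n = 1 + 1.70 × 1.2/0.43 = 5.744.
Sorption retards both mechanisms: v_R = v/R = 0.3969 m/day, D_R = D/R = 0.1741 m²/day.
v_R·t = 0.3969 × 33.7 = 13.37553 m; 2√(D_R t) = 4.844 m; argument = (19.3 − 13.37553)/4.844 = 1.223.
C = C₀ × ½·erfc(1.223) = 150 × 0.04185 = 6.28 mg/L.

6.28 mg/L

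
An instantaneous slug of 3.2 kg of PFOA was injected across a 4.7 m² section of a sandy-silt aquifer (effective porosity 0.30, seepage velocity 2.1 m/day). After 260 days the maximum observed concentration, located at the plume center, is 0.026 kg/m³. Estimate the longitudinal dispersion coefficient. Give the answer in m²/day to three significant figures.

2.33 m²/day

At the plume center C_max = M/(n_e·A·√(4πDt)), so D = M²/(4πt·(n_e·A·C_max)²).
n_e·A·C_max = 0.30 × 4.7 × 0.026 = 0.03666 kg/m.
D = 3.2²/(4π × 260 × 0.03666²) = 2.33 m²/day.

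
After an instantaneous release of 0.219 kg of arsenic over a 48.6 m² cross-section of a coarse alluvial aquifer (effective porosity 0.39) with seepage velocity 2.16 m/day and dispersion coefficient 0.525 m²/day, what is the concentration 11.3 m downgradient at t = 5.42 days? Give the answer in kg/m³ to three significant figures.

For an instantaneous plane source, C(x,t) = M/(n_e·A·√(4πDt)) · exp(−(x−vt)²/(4Dt)), with n_e·A the pore (flow) area.
Plume center vt = 2.16 × 5.42 = 11.7072 m, so the well at 11.3 m is 0.4072 m upgradient of the peak.
√(4πDt) = 5.980 m, giving peak height M/(n_e·A·√(4πDt)) = 0.219/(0.39 × 48.6 × 5.980) = 0.001932 kg/m³.
(x−vt)²/(4Dt) = (-0.4072)²/(4 × 0.525 × 5.42) = 0.01457; exp(−0.01457) = 0.9855.
C = 0.001932 × 0.9855 = 0.00190 kg/m³.

0.00190 kg/m³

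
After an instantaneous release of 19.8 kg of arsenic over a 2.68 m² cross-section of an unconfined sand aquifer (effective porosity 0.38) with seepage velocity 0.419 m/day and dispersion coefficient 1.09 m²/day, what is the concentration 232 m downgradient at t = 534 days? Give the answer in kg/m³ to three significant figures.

0.221 kg/m³

For an instantaneous plane source, C(x,t) = M/(n_e·A·√(4πDt)) · exp(−(x−vt)²/(4Dt)), with n_e·A the pore (flow) area.
Plume center vt = 0.419 × 534 = 223.746 m, so the well at 232 m is 8.254 m downgradient of the peak.
√(4πDt) = 85.52 m, giving peak height M/(n_e·A·√(4πDt)) = 19.8/(0.38 × 2.68 × 85.52) = 0.2273 kg/m³.
(x−vt)²/(4Dt) = (8.254)²/(4 × 1.09 × 534) = 0.02926; exp(−0.02926) = 0.9712.
C = 0.2273 × 0.9712 = 0.221 kg/m³.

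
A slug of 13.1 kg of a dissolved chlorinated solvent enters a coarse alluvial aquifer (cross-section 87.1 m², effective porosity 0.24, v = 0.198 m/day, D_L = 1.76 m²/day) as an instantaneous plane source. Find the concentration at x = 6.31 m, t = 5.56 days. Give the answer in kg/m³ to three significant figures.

0.0283 kg/m³

For an instantaneous plane source, C(x,t) = M/(n_e·A·√(4πDt)) · exp(−(x−vt)²/(4Dt)), with n_e·A the pore (flow) area.
Plume center vt = 0.198 × 5.56 = 1.10088 m, so the well at 6.31 m is 5.20912 m downgradient of the peak.
√(4πDt) = 11.09 m, giving peak height M/(n_e·A·√(4πDt)) = 13.1/(0.24 × 87.1 × 11.09) = 0.05651 kg/m³.
(x−vt)²/(4Dt) = (5.20912)²/(4 × 1.76 × 5.56) = 0.6932; exp(−0.6932) = 0.5000.
C = 0.05651 × 0.5000 = 0.0283 kg/m³.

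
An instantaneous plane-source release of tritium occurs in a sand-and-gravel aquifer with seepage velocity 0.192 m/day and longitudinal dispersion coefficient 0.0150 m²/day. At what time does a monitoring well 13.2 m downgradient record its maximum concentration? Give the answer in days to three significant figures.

68.3 days

For the 1D instantaneous-source solution, setting ∂C/∂t = 0 at fixed x gives v²t² + 2Dt − x² = 0, so t = (√(D² + v²x²) − D)/v².
√(D² + v²x²) = √(0.0150² + 0.192² × 13.2²) = 2.534; v² = 0.036864.
t = (2.534 − 0.0150)/0.036864 = 68.3 days (vs. the pure-advection estimate x/v = 68.8 d).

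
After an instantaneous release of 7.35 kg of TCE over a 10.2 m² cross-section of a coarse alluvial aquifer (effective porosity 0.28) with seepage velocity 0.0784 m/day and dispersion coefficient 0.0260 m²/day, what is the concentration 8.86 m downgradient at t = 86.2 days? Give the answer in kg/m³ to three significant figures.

For an instantaneous plane source, C(x,t) = M/(n_e·A·√(4πDt)) · exp(−(x−vt)²/(4Dt)), with n_e·A the pore (flow) area.
Plume center vt = 0.0784 × 86.2 = 6.75808 m, so the well at 8.86 m is 2.10192 m downgradient of the peak.
√(4πDt) = 5.307 m, giving peak height M/(n_e·A·√(4πDt)) = 7.35/(0.28 × 10.2 × 5.307) = 0.4849 kg/m³.
(x−vt)²/(4Dt) = (2.10192)²/(4 × 0.0260 × 86.2) = 0.4928; exp(−0.4928) = 0.6109.
C = 0.4849 × 0.6109 = 0.296 kg/m³.

0.296 kg/m³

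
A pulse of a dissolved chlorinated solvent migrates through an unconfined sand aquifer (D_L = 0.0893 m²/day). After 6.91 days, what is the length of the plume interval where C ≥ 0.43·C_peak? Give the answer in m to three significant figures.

The plume is Gaussian with σ = √(2Dt) = √(2 × 0.0893 × 6.91) = 1.111 m.
C/C_peak = exp(−Δx²/(2σ²)) = 0.43 ⇒ Δx = σ·√(−2 ln 0.43) = 1.111 × 1.299 = 1.443 m.
Width = 2Δx = 2.89 m.

2.89 m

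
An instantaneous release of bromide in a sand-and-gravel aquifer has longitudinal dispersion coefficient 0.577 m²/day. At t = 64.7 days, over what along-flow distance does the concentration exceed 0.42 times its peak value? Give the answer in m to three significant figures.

The plume is Gaussian with σ = √(2Dt) = √(2 × 0.577 × 64.7) = 8.641 m.
C/C_peak = exp(−Δx²/(2σ²)) = 0.42 ⇒ Δx = σ·√(−2 ln 0.42) = 8.641 × 1.317 = 11.38 m.
Width = 2Δx = 22.8 m.

22.8 m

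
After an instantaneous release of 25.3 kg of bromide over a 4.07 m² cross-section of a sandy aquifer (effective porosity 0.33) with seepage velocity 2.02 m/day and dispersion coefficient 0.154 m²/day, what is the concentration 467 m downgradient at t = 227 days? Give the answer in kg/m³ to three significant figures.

0.539 kg/m³

For an instantaneous plane source, C(x,t) = M/(n_e·A·√(4πDt)) · exp(−(x−vt)²/(4Dt)), with n_e·A the pore (flow) area.
Plume center vt = 2.02 × 227 = 458.54 m, so the well at 467 m is 8.46 m downgradient of the peak.
√(4πDt) = 20.96 m, giving peak height M/(n_e·A·√(4πDt)) = 25.3/(0.33 × 4.07 × 20.96) = 0.8987 kg/m³.
(x−vt)²/(4Dt) = (8.46)²/(4 × 0.154 × 227) = 0.5118; exp(−0.5118) = 0.5994.
C = 0.8987 × 0.5994 = 0.539 kg/m³.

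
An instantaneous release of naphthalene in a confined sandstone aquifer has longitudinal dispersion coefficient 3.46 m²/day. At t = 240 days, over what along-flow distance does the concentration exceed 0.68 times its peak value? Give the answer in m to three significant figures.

71.6 m

The plume is Gaussian with σ = √(2Dt) = √(2 × 3.46 × 240) = 40.75 m.
C/C_peak = exp(−Δx²/(2σ²)) = 0.68 ⇒ Δx = σ·√(−2 ln 0.68) = 40.75 × 0.8783 = 35.79 m.
Width = 2Δx = 71.6 m.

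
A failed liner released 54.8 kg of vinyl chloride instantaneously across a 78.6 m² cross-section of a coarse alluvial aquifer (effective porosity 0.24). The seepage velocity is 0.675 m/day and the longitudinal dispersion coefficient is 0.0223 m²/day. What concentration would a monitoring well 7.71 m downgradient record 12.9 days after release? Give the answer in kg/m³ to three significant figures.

0.644 kg/m³

For an instantaneous plane source, C(x,t) = M/(n_e·A·√(4πDt)) · exp(−(x−vt)²/(4Dt)), with n_e·A the pore (flow) area.
Plume center vt = 0.675 × 12.9 = 8.7075 m, so the well at 7.71 m is 0.9975 m upgradient of the peak.
√(4πDt) = 1.901 m, giving peak height M/(n_e·A·√(4πDt)) = 54.8/(0.24 × 78.6 × 1.901) = 1.528 kg/m³.
(x−vt)²/(4Dt) = (-0.9975)²/(4 × 0.0223 × 12.9) = 0.8647; exp(−0.8647) = 0.4212.
C = 1.528 × 0.4212 = 0.644 kg/m³.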